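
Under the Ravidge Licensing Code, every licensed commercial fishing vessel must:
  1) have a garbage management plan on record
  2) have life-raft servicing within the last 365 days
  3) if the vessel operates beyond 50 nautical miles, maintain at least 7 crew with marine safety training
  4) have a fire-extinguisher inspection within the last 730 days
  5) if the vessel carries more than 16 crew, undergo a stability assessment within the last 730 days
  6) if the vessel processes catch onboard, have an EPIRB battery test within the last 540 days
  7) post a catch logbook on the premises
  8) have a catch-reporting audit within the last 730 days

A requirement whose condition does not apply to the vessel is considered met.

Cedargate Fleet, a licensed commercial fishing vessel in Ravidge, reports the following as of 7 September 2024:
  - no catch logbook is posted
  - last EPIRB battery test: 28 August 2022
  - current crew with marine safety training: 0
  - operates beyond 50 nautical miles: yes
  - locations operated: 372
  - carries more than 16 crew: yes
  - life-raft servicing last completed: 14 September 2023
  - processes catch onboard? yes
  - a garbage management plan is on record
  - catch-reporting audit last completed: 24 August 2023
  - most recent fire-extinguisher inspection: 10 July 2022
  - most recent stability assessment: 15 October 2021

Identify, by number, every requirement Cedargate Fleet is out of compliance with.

1. garbage management plan present → met
2. life-raft servicing 359 days ago vs limit 365 → met
3. condition 'operates beyond 50 nautical miles' holds; crew with marine safety training 0 < 7 → not met
4. fire-extinguisher inspection 790 days ago vs limit 730 → not met
5. condition 'carries more than 16 crew' holds; stability assessment 1058 days ago vs limit 730 → not met
6. condition 'processes catch onboard' holds; EPIRB battery test 741 days ago vs limit 540 → not met
7. catch logbook absent → not met
8. catch-reporting audit 380 days ago vs limit 730 → met
Not met: 3, 4, 5, 6, 7

3, 4, 5, 6, 7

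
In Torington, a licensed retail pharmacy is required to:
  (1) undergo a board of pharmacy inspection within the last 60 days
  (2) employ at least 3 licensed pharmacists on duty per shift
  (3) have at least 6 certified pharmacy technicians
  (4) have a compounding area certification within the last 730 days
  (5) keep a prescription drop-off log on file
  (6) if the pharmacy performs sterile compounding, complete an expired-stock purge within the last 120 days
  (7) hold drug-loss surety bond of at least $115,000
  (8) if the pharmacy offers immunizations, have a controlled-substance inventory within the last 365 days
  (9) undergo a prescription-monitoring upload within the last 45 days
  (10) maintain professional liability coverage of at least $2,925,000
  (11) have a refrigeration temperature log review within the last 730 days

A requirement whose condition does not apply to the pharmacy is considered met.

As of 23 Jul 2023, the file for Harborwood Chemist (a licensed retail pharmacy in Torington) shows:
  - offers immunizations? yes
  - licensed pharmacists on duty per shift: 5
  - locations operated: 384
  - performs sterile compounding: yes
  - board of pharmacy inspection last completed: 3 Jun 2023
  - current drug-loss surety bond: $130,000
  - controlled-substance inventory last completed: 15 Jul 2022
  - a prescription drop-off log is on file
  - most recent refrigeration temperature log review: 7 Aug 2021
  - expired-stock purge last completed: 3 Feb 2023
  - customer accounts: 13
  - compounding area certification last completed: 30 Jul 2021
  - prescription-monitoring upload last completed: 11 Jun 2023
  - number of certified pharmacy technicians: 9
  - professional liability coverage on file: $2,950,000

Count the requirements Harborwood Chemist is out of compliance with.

2

1. board of pharmacy inspection 50 days ago vs limit 60 → met
2. licensed pharmacists on duty per shift 5 ≥ 3 → met
3. certified pharmacy technicians 9 ≥ 6 → met
4. compounding area certification 723 days ago vs limit 730 → met
5. prescription drop-off log present → met
6. condition 'performs sterile compounding' holds; expired-stock purge 170 days ago vs limit 120 → not met
7. drug-loss surety bond $130,000 ≥ $115,000 → met
8. condition 'offers immunizations' holds; controlled-substance inventory 373 days ago vs limit 365 → not met
9. prescription-monitoring upload 42 days ago vs limit 45 → met
10. professional liability coverage $2,950,000 ≥ $2,925,000 → met
11. refrigeration temperature log review 715 days ago vs limit 730 → met
Not met: 2 of 11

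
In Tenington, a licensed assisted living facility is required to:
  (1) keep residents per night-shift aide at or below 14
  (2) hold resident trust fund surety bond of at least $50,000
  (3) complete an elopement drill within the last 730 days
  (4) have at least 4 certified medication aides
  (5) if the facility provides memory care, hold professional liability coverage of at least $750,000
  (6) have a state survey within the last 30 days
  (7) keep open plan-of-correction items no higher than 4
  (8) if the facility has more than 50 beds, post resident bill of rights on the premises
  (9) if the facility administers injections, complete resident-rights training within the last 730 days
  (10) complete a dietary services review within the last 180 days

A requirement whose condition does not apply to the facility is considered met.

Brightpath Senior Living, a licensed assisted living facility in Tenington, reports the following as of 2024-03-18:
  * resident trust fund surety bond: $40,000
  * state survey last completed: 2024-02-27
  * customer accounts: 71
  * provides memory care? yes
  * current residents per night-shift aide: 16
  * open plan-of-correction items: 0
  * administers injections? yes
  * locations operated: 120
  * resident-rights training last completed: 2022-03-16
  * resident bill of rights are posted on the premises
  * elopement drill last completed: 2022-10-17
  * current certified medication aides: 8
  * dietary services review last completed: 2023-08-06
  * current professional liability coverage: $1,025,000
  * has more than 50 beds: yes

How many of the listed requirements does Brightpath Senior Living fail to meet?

4

1. residents per night-shift aide 16 > 14 → not met
2. resident trust fund surety bond $40,000 < $50,000 → not met
3. elopement drill 518 days ago vs limit 730 → met
4. certified medication aides 8 ≥ 4 → met
5. condition 'provides memory care' holds; professional liability coverage $1,025,000 ≥ $750,000 → met
6. state survey 20 days ago vs limit 30 → met
7. open plan-of-correction items 0 ≤ 4 → met
8. condition 'has more than 50 beds' holds; resident bill of rights present → met
9. condition 'administers injections' holds; resident-rights training 733 days ago vs limit 730 → not met
10. dietary services review 225 days ago vs limit 180 → not met
Not met: 4 of 10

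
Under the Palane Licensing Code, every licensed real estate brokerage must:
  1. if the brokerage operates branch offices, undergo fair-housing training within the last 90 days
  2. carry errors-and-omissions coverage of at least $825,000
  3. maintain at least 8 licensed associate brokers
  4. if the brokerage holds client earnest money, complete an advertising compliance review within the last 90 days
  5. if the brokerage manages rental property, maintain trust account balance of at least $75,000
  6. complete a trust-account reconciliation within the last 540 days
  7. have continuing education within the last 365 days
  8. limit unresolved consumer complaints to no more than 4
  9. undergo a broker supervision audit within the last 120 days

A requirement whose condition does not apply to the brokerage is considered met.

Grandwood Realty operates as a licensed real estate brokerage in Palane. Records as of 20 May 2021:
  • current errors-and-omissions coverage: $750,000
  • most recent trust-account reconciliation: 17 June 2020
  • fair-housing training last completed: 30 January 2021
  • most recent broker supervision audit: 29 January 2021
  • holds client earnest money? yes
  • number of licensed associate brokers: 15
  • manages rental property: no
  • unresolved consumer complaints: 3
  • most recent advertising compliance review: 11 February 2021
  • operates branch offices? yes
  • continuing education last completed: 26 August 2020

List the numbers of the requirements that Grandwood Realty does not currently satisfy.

1. condition 'operates branch offices' holds; fair-housing training 110 days ago vs limit 90 → not met
2. errors-and-omissions coverage $750,000 < $825,000 → not met
3. licensed associate brokers 15 ≥ 8 → met
4. condition 'holds client earnest money' holds; advertising compliance review 98 days ago vs limit 90 → not met
5. condition 'manages rental property' does not hold → requirement n/a → met
6. trust-account reconciliation 337 days ago vs limit 540 → met
7. continuing education 267 days ago vs limit 365 → met
8. unresolved consumer complaints 3 ≤ 4 → met
9. broker supervision audit 111 days ago vs limit 120 → met
Not met: 1, 2, 4

1, 2, 4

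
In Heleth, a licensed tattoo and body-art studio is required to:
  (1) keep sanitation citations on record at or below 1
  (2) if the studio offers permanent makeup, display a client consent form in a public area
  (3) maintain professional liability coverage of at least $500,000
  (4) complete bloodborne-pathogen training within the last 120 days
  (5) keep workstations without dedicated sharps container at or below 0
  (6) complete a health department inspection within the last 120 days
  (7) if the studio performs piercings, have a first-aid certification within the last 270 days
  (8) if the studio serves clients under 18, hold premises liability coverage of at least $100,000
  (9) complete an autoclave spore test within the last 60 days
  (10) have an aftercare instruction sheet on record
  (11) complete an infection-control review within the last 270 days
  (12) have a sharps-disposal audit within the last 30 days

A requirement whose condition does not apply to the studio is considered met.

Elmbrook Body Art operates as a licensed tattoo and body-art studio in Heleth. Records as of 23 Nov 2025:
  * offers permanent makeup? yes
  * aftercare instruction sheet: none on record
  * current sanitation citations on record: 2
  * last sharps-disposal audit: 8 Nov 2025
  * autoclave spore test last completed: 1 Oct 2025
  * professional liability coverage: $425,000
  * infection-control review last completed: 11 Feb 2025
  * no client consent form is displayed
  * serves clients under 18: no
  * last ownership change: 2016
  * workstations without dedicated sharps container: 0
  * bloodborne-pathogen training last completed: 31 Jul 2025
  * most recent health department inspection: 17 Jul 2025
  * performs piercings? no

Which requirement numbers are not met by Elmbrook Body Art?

1, 2, 3, 6, 10, 11

1. sanitation citations on record 2 > 1 → not met
2. condition 'offers permanent makeup' holds; client consent form absent → not met
3. professional liability coverage $425,000 < $500,000 → not met
4. bloodborne-pathogen training 115 days ago vs limit 120 → met
5. workstations without dedicated sharps container 0 ≤ 0 → met
6. health department inspection 129 days ago vs limit 120 → not met
7. condition 'performs piercings' does not hold → requirement n/a → met
8. condition 'serves clients under 18' does not hold → requirement n/a → met
9. autoclave spore test 53 days ago vs limit 60 → met
10. aftercare instruction sheet absent → not met
11. infection-control review 285 days ago vs limit 270 → not met
12. sharps-disposal audit 15 days ago vs limit 30 → met
Not met: 1, 2, 3, 6, 10, 11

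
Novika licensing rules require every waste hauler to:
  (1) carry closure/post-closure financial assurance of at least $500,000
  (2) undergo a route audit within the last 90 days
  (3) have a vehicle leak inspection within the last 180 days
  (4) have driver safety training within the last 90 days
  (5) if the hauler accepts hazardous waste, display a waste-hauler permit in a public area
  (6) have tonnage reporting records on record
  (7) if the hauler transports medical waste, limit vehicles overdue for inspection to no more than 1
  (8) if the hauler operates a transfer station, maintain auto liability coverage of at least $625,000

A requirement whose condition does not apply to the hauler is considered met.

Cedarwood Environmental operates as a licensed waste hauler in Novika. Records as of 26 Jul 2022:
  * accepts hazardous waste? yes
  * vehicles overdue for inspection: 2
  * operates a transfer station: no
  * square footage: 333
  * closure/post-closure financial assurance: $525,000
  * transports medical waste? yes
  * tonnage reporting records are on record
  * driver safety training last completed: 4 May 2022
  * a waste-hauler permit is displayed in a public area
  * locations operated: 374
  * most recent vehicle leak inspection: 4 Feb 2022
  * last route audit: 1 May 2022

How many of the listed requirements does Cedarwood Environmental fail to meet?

1. closure/post-closure financial assurance $525,000 ≥ $500,000 → met
2. route audit 86 days ago vs limit 90 → met
3. vehicle leak inspection 172 days ago vs limit 180 → met
4. driver safety training 83 days ago vs limit 90 → met
5. condition 'accepts hazardous waste' holds; waste-hauler permit present → met
6. tonnage reporting records present → met
7. condition 'transports medical waste' holds; vehicles overdue for inspection 2 > 1 → not met
8. condition 'operates a transfer station' does not hold → requirement n/a → met
Not met: 1 of 8

1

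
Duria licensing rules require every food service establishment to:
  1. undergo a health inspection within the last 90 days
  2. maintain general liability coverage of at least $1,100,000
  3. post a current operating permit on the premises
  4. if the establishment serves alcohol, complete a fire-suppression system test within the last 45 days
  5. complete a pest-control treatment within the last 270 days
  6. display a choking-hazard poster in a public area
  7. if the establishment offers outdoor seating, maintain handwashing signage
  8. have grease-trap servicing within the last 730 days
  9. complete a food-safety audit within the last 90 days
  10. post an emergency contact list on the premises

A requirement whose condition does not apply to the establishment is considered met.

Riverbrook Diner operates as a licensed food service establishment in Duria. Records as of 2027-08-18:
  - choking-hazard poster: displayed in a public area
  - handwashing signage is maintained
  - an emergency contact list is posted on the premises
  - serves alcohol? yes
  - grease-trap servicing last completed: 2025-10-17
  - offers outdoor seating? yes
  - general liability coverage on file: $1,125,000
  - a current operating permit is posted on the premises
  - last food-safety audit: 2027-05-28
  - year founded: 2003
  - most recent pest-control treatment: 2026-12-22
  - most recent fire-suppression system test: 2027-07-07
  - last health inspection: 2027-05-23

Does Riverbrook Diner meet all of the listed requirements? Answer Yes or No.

1. health inspection 87 days ago vs limit 90 → met
2. general liability coverage $1,125,000 ≥ $1,100,000 → met
3. current operating permit present → met
4. condition 'serves alcohol' holds; fire-suppression system test 42 days ago vs limit 45 → met
5. pest-control treatment 239 days ago vs limit 270 → met
6. choking-hazard poster present → met
7. condition 'offers outdoor seating' holds; handwashing signage present → met
8. grease-trap servicing 670 days ago vs limit 730 → met
9. food-safety audit 82 days ago vs limit 90 → met
10. emergency contact list present → met
All met.

Yes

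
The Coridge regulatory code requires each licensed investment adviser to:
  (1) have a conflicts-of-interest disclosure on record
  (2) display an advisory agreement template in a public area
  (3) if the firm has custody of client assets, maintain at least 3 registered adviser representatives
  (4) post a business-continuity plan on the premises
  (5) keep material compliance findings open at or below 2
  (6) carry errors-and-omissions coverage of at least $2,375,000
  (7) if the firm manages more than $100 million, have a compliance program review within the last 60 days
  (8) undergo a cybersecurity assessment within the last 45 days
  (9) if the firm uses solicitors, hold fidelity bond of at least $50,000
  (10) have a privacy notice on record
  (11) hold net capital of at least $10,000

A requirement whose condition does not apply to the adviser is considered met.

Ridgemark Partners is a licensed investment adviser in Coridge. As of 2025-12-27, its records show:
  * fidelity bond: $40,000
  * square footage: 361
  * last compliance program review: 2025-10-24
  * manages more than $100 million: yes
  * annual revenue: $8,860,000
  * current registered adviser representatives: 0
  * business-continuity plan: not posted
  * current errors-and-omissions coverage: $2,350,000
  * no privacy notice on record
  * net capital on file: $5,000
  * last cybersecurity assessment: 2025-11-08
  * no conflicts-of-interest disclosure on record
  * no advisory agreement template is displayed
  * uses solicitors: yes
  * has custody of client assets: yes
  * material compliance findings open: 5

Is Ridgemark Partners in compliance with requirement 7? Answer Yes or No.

7. condition 'manages more than $100 million' holds; compliance program review 64 days ago vs limit 60 → not met

No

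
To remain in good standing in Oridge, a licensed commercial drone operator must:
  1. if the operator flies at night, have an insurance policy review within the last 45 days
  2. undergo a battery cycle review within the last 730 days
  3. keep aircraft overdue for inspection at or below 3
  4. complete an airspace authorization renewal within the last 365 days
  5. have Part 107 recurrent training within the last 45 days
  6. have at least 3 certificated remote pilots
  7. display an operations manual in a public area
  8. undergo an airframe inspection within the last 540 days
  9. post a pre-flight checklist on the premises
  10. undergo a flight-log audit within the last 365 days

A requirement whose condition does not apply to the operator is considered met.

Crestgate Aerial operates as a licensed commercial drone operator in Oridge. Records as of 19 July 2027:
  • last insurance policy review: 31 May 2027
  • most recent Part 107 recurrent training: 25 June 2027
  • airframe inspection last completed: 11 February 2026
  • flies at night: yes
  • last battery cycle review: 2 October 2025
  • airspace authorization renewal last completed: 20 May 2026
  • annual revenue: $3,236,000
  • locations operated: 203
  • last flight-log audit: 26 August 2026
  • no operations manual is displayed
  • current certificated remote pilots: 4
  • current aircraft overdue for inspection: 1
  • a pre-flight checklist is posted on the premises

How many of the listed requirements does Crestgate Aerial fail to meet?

1. condition 'flies at night' holds; insurance policy review 49 days ago vs limit 45 → not met
2. battery cycle review 655 days ago vs limit 730 → met
3. aircraft overdue for inspection 1 ≤ 3 → met
4. airspace authorization renewal 425 days ago vs limit 365 → not met
5. Part 107 recurrent training 24 days ago vs limit 45 → met
6. certificated remote pilots 4 ≥ 3 → met
7. operations manual absent → not met
8. airframe inspection 523 days ago vs limit 540 → met
9. pre-flight checklist present → met
10. flight-log audit 327 days ago vs limit 365 → met
Not met: 3 of 10

3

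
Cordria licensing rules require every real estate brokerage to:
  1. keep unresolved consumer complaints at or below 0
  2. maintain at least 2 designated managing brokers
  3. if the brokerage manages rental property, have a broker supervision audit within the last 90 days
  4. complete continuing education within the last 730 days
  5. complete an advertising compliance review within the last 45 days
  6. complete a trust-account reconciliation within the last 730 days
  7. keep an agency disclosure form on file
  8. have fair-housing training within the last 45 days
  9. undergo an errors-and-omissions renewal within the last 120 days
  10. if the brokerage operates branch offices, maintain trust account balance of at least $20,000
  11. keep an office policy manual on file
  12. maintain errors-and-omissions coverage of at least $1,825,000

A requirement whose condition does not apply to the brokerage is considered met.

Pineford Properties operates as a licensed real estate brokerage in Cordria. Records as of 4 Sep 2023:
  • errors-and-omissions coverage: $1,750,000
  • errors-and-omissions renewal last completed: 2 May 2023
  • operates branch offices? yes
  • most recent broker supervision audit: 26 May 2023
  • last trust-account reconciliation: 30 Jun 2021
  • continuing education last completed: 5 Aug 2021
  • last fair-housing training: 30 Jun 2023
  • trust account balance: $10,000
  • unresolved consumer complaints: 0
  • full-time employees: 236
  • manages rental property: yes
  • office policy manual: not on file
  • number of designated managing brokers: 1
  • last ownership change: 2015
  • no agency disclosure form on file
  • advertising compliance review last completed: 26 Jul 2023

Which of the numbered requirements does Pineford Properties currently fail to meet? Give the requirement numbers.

2, 3, 4, 6, 7, 8, 9, 10, 11, 12

1. unresolved consumer complaints 0 ≤ 0 → met
2. designated managing brokers 1 < 2 → not met
3. condition 'manages rental property' holds; broker supervision audit 101 days ago vs limit 90 → not met
4. continuing education 760 days ago vs limit 730 → not met
5. advertising compliance review 40 days ago vs limit 45 → met
6. trust-account reconciliation 796 days ago vs limit 730 → not met
7. agency disclosure form absent → not met
8. fair-housing training 66 days ago vs limit 45 → not met
9. errors-and-omissions renewal 125 days ago vs limit 120 → not met
10. condition 'operates branch offices' holds; trust account balance $10,000 < $20,000 → not met
11. office policy manual absent → not met
12. errors-and-omissions coverage $1,750,000 < $1,825,000 → not met
Not met: 2, 3, 4, 6, 7, 8, 9, 10, 11, 12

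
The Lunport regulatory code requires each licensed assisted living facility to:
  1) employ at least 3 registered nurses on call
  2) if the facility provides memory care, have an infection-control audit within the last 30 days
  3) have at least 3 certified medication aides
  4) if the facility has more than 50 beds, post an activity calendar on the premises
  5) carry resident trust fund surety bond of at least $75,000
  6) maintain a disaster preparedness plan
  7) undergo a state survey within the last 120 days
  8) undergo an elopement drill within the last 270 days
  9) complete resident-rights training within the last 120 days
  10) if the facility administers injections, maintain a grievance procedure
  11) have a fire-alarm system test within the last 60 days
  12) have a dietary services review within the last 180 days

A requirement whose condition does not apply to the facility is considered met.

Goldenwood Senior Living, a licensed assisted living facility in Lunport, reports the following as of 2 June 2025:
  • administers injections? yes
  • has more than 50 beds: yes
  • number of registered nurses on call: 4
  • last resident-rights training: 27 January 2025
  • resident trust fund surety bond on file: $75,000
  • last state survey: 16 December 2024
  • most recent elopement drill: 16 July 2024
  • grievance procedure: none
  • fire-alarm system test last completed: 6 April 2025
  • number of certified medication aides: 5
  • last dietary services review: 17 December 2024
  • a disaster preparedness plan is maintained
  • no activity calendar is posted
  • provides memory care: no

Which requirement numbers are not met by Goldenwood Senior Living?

1. registered nurses on call 4 ≥ 3 → met
2. condition 'provides memory care' does not hold → requirement n/a → met
3. certified medication aides 5 ≥ 3 → met
4. condition 'has more than 50 beds' holds; activity calendar absent → not met
5. resident trust fund surety bond $75,000 ≥ $75,000 → met
6. disaster preparedness plan present → met
7. state survey 168 days ago vs limit 120 → not met
8. elopement drill 321 days ago vs limit 270 → not met
9. resident-rights training 126 days ago vs limit 120 → not met
10. condition 'administers injections' holds; grievance procedure absent → not met
11. fire-alarm system test 57 days ago vs limit 60 → met
12. dietary services review 167 days ago vs limit 180 → met
Not met: 4, 7, 8, 9, 10

4, 7, 8, 9, 10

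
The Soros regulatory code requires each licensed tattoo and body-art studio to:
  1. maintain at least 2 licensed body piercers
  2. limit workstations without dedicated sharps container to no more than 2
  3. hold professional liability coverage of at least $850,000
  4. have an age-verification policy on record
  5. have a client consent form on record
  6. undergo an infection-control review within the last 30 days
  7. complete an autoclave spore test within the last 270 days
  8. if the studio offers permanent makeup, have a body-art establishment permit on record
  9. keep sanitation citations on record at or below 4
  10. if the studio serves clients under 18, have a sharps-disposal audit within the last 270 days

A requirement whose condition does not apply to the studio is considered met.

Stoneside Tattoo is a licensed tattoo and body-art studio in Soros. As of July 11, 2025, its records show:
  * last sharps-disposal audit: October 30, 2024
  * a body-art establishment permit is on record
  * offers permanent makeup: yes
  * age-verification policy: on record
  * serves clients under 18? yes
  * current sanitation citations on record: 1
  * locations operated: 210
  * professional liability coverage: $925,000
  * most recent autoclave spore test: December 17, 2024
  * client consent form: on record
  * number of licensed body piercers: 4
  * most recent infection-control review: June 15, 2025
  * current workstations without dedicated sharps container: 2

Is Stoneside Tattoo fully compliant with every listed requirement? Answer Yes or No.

Yes

1. licensed body piercers 4 ≥ 2 → met
2. workstations without dedicated sharps container 2 ≤ 2 → met
3. professional liability coverage $925,000 ≥ $850,000 → met
4. age-verification policy present → met
5. client consent form present → met
6. infection-control review 26 days ago vs limit 30 → met
7. autoclave spore test 206 days ago vs limit 270 → met
8. condition 'offers permanent makeup' holds; body-art establishment permit present → met
9. sanitation citations on record 1 ≤ 4 → met
10. condition 'serves clients under 18' holds; sharps-disposal audit 254 days ago vs limit 270 → met
All met.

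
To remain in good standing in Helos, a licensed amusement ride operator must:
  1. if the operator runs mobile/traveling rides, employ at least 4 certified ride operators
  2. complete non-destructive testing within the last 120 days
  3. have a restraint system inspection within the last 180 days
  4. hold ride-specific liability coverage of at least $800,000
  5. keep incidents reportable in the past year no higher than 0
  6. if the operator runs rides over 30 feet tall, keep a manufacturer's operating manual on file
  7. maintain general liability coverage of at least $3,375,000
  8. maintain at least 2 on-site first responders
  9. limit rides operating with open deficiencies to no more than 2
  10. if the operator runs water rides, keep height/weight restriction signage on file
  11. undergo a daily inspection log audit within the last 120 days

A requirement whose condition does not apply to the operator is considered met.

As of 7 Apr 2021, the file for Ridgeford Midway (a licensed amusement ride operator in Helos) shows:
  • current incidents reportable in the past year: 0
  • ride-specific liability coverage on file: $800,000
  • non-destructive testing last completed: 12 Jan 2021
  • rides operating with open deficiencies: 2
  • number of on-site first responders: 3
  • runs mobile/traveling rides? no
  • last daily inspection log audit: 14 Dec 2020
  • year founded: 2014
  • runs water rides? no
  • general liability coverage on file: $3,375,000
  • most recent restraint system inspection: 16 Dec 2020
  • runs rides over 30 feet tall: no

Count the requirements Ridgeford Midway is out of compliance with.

0

1. condition 'runs mobile/traveling rides' does not hold → requirement n/a → met
2. non-destructive testing 85 days ago vs limit 120 → met
3. restraint system inspection 112 days ago vs limit 180 → met
4. ride-specific liability coverage $800,000 ≥ $800,000 → met
5. incidents reportable in the past year 0 ≤ 0 → met
6. condition 'runs rides over 30 feet tall' does not hold → requirement n/a → met
7. general liability coverage $3,375,000 ≥ $3,375,000 → met
8. on-site first responders 3 ≥ 2 → met
9. rides operating with open deficiencies 2 ≤ 2 → met
10. condition 'runs water rides' does not hold → requirement n/a → met
11. daily inspection log audit 114 days ago vs limit 120 → met
Not met: 0 of 11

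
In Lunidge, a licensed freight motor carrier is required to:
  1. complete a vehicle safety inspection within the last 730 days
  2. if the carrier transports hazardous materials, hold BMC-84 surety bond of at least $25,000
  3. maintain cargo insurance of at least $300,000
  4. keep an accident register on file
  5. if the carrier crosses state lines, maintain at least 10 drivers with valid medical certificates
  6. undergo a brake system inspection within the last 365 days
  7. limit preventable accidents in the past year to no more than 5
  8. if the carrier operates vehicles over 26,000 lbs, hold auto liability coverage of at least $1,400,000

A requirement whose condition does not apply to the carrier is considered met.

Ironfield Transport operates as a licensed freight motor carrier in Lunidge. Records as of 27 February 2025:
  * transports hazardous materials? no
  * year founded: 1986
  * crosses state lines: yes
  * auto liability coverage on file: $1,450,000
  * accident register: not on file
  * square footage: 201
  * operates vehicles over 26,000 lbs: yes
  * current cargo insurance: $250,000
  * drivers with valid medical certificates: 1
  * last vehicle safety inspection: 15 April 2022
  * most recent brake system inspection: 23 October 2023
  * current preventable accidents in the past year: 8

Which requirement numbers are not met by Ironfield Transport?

1. vehicle safety inspection 1049 days ago vs limit 730 → not met
2. condition 'transports hazardous materials' does not hold → requirement n/a → met
3. cargo insurance $250,000 < $300,000 → not met
4. accident register absent → not met
5. condition 'crosses state lines' holds; drivers with valid medical certificates 1 < 10 → not met
6. brake system inspection 493 days ago vs limit 365 → not met
7. preventable accidents in the past year 8 > 5 → not met
8. condition 'operates vehicles over 26,000 lbs' holds; auto liability coverage $1,450,000 ≥ $1,400,000 → met
Not met: 1, 3, 4, 5, 6, 7

1, 3, 4, 5, 6, 7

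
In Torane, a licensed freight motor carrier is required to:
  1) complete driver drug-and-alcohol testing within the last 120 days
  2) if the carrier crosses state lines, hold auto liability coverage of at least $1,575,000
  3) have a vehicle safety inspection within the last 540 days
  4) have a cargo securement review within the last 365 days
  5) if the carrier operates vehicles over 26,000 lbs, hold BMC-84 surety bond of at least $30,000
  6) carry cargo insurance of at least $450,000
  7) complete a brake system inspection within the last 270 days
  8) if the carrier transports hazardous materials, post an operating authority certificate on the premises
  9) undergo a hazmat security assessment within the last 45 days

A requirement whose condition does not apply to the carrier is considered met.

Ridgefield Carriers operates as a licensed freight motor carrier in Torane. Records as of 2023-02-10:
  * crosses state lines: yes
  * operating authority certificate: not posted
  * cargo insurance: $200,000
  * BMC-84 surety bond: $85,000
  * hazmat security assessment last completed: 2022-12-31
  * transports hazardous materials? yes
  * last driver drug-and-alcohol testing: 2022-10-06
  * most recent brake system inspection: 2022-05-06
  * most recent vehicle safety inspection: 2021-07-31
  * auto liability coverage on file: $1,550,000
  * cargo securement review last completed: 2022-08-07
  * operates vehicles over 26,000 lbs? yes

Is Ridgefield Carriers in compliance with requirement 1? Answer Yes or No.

No

1. driver drug-and-alcohol testing 127 days ago vs limit 120 → not met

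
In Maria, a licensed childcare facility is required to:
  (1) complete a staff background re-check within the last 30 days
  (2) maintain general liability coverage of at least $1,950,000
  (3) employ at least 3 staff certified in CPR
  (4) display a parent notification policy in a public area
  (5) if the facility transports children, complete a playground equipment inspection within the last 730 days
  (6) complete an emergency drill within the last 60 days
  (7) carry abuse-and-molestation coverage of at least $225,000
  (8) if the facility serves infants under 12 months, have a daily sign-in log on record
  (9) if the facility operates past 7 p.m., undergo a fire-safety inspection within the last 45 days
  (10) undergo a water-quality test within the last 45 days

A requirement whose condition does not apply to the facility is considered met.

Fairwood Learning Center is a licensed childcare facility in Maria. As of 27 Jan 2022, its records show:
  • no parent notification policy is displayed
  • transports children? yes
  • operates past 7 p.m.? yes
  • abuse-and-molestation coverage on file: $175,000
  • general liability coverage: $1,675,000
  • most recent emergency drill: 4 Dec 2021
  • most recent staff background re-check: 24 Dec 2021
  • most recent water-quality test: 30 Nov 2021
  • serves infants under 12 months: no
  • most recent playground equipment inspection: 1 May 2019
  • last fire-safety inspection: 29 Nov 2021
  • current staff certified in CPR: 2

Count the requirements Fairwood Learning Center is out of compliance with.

1. staff background re-check 34 days ago vs limit 30 → not met
2. general liability coverage $1,675,000 < $1,950,000 → not met
3. staff certified in CPR 2 < 3 → not met
4. parent notification policy absent → not met
5. condition 'transports children' holds; playground equipment inspection 1002 days ago vs limit 730 → not met
6. emergency drill 54 days ago vs limit 60 → met
7. abuse-and-molestation coverage $175,000 < $225,000 → not met
8. condition 'serves infants under 12 months' does not hold → requirement n/a → met
9. condition 'operates past 7 p.m.' holds; fire-safety inspection 59 days ago vs limit 45 → not met
10. water-quality test 58 days ago vs limit 45 → not met
Not met: 8 of 10

8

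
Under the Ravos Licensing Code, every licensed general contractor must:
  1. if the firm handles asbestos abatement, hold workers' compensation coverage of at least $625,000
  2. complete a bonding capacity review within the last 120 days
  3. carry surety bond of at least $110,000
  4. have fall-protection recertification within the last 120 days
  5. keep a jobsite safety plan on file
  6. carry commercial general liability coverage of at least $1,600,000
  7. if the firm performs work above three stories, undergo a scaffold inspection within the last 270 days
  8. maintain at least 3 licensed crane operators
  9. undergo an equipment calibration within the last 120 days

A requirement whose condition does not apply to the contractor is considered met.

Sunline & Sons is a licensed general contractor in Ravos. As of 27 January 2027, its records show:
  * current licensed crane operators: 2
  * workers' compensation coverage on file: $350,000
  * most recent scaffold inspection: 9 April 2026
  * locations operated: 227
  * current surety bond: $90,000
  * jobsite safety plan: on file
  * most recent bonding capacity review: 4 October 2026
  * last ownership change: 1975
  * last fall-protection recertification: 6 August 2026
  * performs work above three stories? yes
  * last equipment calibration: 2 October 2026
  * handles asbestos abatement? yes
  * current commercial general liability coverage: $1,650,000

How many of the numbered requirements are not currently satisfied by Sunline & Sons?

5

1. condition 'handles asbestos abatement' holds; workers' compensation coverage $350,000 < $625,000 → not met
2. bonding capacity review 115 days ago vs limit 120 → met
3. surety bond $90,000 < $110,000 → not met
4. fall-protection recertification 174 days ago vs limit 120 → not met
5. jobsite safety plan present → met
6. commercial general liability coverage $1,650,000 ≥ $1,600,000 → met
7. condition 'performs work above three stories' holds; scaffold inspection 293 days ago vs limit 270 → not met
8. licensed crane operators 2 < 3 → not met
9. equipment calibration 117 days ago vs limit 120 → met
Not met: 5 of 9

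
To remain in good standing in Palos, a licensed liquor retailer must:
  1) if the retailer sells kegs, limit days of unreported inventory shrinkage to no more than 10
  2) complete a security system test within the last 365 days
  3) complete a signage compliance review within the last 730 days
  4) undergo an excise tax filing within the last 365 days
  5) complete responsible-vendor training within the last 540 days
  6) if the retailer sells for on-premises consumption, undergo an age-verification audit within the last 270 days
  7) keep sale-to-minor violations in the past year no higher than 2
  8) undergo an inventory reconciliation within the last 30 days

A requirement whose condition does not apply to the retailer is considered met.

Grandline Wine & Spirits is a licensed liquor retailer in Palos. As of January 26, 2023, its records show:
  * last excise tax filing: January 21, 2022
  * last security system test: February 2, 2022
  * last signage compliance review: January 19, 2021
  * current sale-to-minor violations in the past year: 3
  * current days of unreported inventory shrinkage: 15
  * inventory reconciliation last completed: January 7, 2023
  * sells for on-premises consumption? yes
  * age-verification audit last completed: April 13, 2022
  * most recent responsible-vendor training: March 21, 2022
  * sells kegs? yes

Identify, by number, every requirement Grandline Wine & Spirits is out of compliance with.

1. condition 'sells kegs' holds; days of unreported inventory shrinkage 15 > 10 → not met
2. security system test 358 days ago vs limit 365 → met
3. signage compliance review 737 days ago vs limit 730 → not met
4. excise tax filing 370 days ago vs limit 365 → not met
5. responsible-vendor training 311 days ago vs limit 540 → met
6. condition 'sells for on-premises consumption' holds; age-verification audit 288 days ago vs limit 270 → not met
7. sale-to-minor violations in the past year 3 > 2 → not met
8. inventory reconciliation 19 days ago vs limit 30 → met
Not met: 1, 3, 4, 6, 7

1, 3, 4, 6, 7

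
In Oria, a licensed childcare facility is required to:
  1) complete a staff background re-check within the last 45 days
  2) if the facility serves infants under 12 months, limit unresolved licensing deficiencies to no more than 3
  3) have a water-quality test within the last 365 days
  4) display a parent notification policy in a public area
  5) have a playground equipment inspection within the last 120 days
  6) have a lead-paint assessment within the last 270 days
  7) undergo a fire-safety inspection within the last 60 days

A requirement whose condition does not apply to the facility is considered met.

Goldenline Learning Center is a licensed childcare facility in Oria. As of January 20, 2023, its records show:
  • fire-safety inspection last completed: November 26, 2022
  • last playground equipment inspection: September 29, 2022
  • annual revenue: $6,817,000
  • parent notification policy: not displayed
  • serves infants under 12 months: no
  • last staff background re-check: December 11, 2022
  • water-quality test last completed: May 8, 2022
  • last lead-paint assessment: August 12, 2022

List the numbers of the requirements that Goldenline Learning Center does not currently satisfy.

4

1. staff background re-check 40 days ago vs limit 45 → met
2. condition 'serves infants under 12 months' does not hold → requirement n/a → met
3. water-quality test 257 days ago vs limit 365 → met
4. parent notification policy absent → not met
5. playground equipment inspection 113 days ago vs limit 120 → met
6. lead-paint assessment 161 days ago vs limit 270 → met
7. fire-safety inspection 55 days ago vs limit 60 → met
Not met: 4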